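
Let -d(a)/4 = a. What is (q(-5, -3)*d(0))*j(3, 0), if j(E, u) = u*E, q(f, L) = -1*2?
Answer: 0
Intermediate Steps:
q(f, L) = -2
d(a) = -4*a
j(E, u) = E*u
(q(-5, -3)*d(0))*j(3, 0) = (-(-8)*0)*(3*0) = -2*0*0 = 0*0 = 0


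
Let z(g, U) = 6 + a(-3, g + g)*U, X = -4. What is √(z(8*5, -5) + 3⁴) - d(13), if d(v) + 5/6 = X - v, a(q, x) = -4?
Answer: 107/6 + √107 ≈ 28.177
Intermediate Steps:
z(g, U) = 6 - 4*U
d(v) = -29/6 - v (d(v) = -⅚ + (-4 - v) = -29/6 - v)
√(z(8*5, -5) + 3⁴) - d(13) = √((6 - 4*(-5)) + 3⁴) - (-29/6 - 1*13) = √((6 + 20) + 81) - (-29/6 - 13) = √(26 + 81) - 1*(-107/6) = √107 + 107/6 = 107/6 + √107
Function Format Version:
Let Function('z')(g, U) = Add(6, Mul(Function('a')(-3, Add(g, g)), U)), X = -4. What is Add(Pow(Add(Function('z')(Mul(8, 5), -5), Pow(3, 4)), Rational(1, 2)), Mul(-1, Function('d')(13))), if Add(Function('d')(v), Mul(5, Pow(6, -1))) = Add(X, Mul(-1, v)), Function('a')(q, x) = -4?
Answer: Add(Rational(107, 6), Pow(107, Rational(1, 2))) ≈ 28.177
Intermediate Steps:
Function('z')(g, U) = Add(6, Mul(-4, U))
Function('d')(v) = Add(Rational(-29, 6), Mul(-1, v)) (Function('d')(v) = Add(Rational(-5, 6), Add(-4, Mul(-1, v))) = Add(Rational(-29, 6), Mul(-1, v)))
Add(Pow(Add(Function('z')(Mul(8, 5), -5), Pow(3, 4)), Rational(1, 2)), Mul(-1, Function('d')(13))) = Add(Pow(Add(Add(6, Mul(-4, -5)), Pow(3, 4)), Rational(1, 2)), Mul(-1, Add(Rational(-29, 6), Mul(-1, 13)))) = Add(Pow(Add(Add(6, 20), 81), Rational(1, 2)), Mul(-1, Add(Rational(-29, 6), -13))) = Add(Pow(Add(26, 81), Rational(1, 2)), Mul(-1, Rational(-107, 6))) = Add(Pow(107, Rational(1, 2)), Rational(107, 6)) = Add(Rational(107, 6), Pow(107, Rational(1, 2)))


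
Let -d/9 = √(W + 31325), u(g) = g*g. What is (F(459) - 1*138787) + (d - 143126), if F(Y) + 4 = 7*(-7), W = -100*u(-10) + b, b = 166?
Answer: -281966 - 9*√21491 ≈ -2.8329e+5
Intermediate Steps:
u(g) = g²
W = -9834 (W = -100*(-10)² + 166 = -100*100 + 166 = -10000 + 166 = -9834)
d = -9*√21491 (d = -9*√(-9834 + 31325) = -9*√21491 ≈ -1319.4)
F(Y) = -53 (F(Y) = -4 + 7*(-7) = -4 - 49 = -53)
(F(459) - 1*138787) + (d - 143126) = (-53 - 1*138787) + (-9*√21491 - 143126) = (-53 - 138787) + (-143126 - 9*√21491) = -138840 + (-143126 - 9*√21491) = -281966 - 9*√21491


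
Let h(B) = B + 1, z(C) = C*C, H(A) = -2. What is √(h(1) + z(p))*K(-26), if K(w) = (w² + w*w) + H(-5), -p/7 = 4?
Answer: 1350*√786 ≈ 37848.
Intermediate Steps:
p = -28 (p = -7*4 = -28)
z(C) = C²
K(w) = -2 + 2*w² (K(w) = (w² + w*w) - 2 = (w² + w²) - 2 = 2*w² - 2 = -2 + 2*w²)
h(B) = 1 + B
√(h(1) + z(p))*K(-26) = √((1 + 1) + (-28)²)*(-2 + 2*(-26)²) = √(2 + 784)*(-2 + 2*676) = √786*(-2 + 1352) = √786*1350 = 1350*√786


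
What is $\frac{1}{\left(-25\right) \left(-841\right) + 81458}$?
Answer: $\frac{1}{102483} \approx 9.7577 \cdot 10^{-6}$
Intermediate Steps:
$\frac{1}{\left(-25\right) \left(-841\right) + 81458} = \frac{1}{21025 + 81458} = \frac{1}{102483}$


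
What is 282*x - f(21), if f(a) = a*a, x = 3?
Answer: 405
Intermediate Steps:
f(a) = a²
282*x - f(21) = 282*3 - 1*21² = 846 - 1*441 = 846 - 441 = 405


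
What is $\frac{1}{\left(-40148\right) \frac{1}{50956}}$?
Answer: $- \frac{12739}{10037} \approx -1.2692$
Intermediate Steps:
$\frac{1}{\left(-40148\right) \frac{1}{50956}} = \frac{1}{- \frac{10037}{12739}} = - \frac{12739}{10037}$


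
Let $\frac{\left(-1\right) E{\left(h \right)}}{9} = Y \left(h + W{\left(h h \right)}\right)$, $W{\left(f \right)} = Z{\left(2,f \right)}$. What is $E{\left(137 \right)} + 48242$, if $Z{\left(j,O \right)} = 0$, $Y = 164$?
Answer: $-153970$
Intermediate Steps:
$W{\left(f \right)} = 0$
$E{\left(h \right)} = - 1476 h$ ($E{\left(h \right)} = - 9 \cdot 164 \left(h + 0\right) = - 9 \cdot 164 h = - 1476 h$)
$E{\left(137 \right)} + 48242 = \left(-1476\right) 137 + 48242 = -202212 + 48242 = -153970$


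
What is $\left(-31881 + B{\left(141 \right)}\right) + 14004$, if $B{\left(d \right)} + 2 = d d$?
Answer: $2002$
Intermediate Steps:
$B{\left(d \right)} = -2 + d^{2}$ ($B{\left(d \right)} = -2 + d d = -2 + d^{2}$)
$\left(-31881 + B{\left(141 \right)}\right) + 14004 = \left(-31881 - \left(2 - 141^{2}\right)\right) + 14004 = \left(-31881 + \left(-2 + 19881\right)\right) + 14004 = \left(-31881 + 19879\right) + 14004 = -12002 + 14004 = 2002$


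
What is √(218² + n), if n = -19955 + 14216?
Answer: √41785 ≈ 204.41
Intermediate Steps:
n = -5739
√(218² + n) = √(218² - 5739) = √(47524 - 5739) = √41785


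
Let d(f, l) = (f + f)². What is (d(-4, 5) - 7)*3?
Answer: 171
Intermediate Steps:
d(f, l) = 4*f² (d(f, l) = (2*f)² = 4*f²)
(d(-4, 5) - 7)*3 = (4*(-4)² - 7)*3 = (4*16 - 7)*3 = (64 - 7)*3 = 57*3 = 171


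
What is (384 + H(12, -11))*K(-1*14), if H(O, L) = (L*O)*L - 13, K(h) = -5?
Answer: -9115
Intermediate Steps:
H(O, L) = -13 + O*L² (H(O, L) = O*L² - 13 = -13 + O*L²)
(384 + H(12, -11))*K(-1*14) = (384 + (-13 + 12*(-11)²))*(-5) = (384 + (-13 + 12*121))*(-5) = (384 + (-13 + 1452))*(-5) = (384 + 1439)*(-5) = 1823*(-5) = -9115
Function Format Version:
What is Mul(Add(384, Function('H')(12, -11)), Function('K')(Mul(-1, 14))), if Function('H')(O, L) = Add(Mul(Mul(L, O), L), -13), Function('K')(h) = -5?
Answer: -9115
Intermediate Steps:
Function('H')(O, L) = Add(-13, Mul(O, Pow(L, 2))) (Function('H')(O, L) = Add(Mul(O, Pow(L, 2)), -13) = Add(-13, Mul(O, Pow(L, 2))))
Mul(Add(384, Function('H')(12, -11)), Function('K')(Mul(-1, 14))) = Mul(Add(384, Add(-13, Mul(12, Pow(-11, 2)))), -5) = Mul(Add(384, Add(-13, Mul(12, 121))), -5) = Mul(Add(384, Add(-13, 1452)), -5) = Mul(Add(384, 1439), -5) = Mul(1823, -5) = -9115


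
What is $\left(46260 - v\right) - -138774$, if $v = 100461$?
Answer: $84573$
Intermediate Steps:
$\left(46260 - v\right) - -138774 = \left(46260 - 100461\right) - -138774 = \left(46260 - 100461\right) + 138774 = -54201 + 138774 = 84573$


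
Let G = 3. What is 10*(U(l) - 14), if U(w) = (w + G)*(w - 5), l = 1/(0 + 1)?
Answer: -300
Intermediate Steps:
l = 1 (l = 1/1 = 1)
U(w) = (-5 + w)*(3 + w) (U(w) = (w + 3)*(w - 5) = (3 + w)*(-5 + w) = (-5 + w)*(3 + w))
10*(U(l) - 14) = 10*((-15 + 1**2 - 2*1) - 14) = 10*((-15 + 1 - 2) - 14) = 10*(-16 - 14) = 10*(-30) = -300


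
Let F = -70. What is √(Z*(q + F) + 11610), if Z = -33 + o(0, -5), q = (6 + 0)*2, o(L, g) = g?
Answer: √13814 ≈ 117.53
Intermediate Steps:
q = 12 (q = 6*2 = 12)
Z = -38 (Z = -33 - 5 = -38)
√(Z*(q + F) + 11610) = √(-38*(12 - 70) + 11610) = √(-38*(-58) + 11610) = √(2204 + 11610) = √13814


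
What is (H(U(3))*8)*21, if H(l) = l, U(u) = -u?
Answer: -504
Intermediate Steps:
(H(U(3))*8)*21 = (-1*3*8)*21 = -3*8*21 = -24*21 = -504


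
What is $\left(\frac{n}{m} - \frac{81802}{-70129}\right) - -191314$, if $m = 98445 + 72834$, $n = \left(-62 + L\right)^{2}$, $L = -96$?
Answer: $\frac{2298007785193288}{12011624991} \approx 1.9132 \cdot 10^{5}$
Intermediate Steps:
$n = 24964$ ($n = \left(-62 - 96\right)^{2} = \left(-158\right)^{2} = 24964$)
$m = 171279$
$\left(\frac{n}{m} - \frac{81802}{-70129}\right) - -191314 = \left(\frac{24964}{171279} - \frac{81802}{-70129}\right) - -191314 = \left(24964 \cdot \frac{1}{171279} - - \frac{81802}{70129}\right) + 191314 = \left(\frac{24964}{171279} + \frac{81802}{70129}\right) + 191314 = \frac{15761665114}{12011624991} + 191314 = \frac{2298007785193288}{12011624991}$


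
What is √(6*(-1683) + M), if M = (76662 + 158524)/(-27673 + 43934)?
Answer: 2*I*√13603520522/2323 ≈ 100.42*I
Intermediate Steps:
M = 33598/2323 (M = 235186/16261 = 235186*(1/16261) = 33598/2323 ≈ 14.463)
√(6*(-1683) + M) = √(6*(-1683) + 33598/2323) = √(-10098 + 33598/2323) = √(-23424056/2323) = 2*I*√13603520522/2323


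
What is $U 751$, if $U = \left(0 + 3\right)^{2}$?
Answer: $6759$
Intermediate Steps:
$U = 9$ ($U = 3^{2} = 9$)
$U 751 = 9 \cdot 751 = 6759$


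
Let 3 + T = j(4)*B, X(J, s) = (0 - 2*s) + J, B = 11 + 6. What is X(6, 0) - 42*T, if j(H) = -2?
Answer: 1560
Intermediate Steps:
B = 17
X(J, s) = J - 2*s (X(J, s) = -2*s + J = J - 2*s)
T = -37 (T = -3 - 2*17 = -3 - 34 = -37)
X(6, 0) - 42*T = (6 - 2*0) - 42*(-37) = (6 + 0) + 1554 = 6 + 1554 = 1560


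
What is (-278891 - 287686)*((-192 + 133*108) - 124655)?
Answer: 62597126691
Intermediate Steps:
(-278891 - 287686)*((-192 + 133*108) - 124655) = -566577*((-192 + 14364) - 124655) = -566577*(14172 - 124655) = -566577*(-110483) = 62597126691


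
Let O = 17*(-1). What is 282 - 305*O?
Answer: 5467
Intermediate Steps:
O = -17
282 - 305*O = 282 - 305*(-17) = 282 + 5185 = 5467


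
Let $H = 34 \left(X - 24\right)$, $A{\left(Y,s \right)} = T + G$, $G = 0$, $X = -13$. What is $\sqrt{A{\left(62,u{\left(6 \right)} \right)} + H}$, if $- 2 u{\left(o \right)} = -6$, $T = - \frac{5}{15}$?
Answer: $\frac{5 i \sqrt{453}}{3} \approx 35.473 i$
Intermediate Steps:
$T = - \frac{1}{3}$ ($T = \left(-5\right) \frac{1}{15} = - \frac{1}{3} \approx -0.33333$)
$u{\left(o \right)} = 3$ ($u{\left(o \right)} = \left(- \frac{1}{2}\right) \left(-6\right) = 3$)
$A{\left(Y,s \right)} = - \frac{1}{3}$ ($A{\left(Y,s \right)} = - \frac{1}{3} + 0 = - \frac{1}{3}$)
$H = -1258$ ($H = 34 \left(-13 - 24\right) = 34 \left(-37\right) = -1258$)
$\sqrt{A{\left(62,u{\left(6 \right)} \right)} + H} = \sqrt{- \frac{1}{3} - 1258} = \sqrt{- \frac{3775}{3}} = \frac{5 i \sqrt{453}}{3}$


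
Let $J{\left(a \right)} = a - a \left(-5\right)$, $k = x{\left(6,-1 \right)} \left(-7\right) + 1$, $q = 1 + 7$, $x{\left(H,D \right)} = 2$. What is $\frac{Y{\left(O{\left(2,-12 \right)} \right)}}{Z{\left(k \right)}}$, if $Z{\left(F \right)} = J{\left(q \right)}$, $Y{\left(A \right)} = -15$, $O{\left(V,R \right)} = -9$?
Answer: $- \frac{5}{16} \approx -0.3125$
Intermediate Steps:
$q = 8$
$k = -13$ ($k = 2 \left(-7\right) + 1 = -14 + 1 = -13$)
$J{\left(a \right)} = 6 a$ ($J{\left(a \right)} = a - - 5 a = a + 5 a = 6 a$)
$Z{\left(F \right)} = 48$ ($Z{\left(F \right)} = 6 \cdot 8 = 48$)
$\frac{Y{\left(O{\left(2,-12 \right)} \right)}}{Z{\left(k \right)}} = - \frac{15}{48} = \left(-15\right) \frac{1}{48} = - \frac{5}{16}$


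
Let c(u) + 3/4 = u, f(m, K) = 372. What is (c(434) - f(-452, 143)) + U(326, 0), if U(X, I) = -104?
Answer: -171/4 ≈ -42.750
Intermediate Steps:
c(u) = -¾ + u
(c(434) - f(-452, 143)) + U(326, 0) = ((-¾ + 434) - 1*372) - 104 = (1733/4 - 372) - 104 = 245/4 - 104 = -171/4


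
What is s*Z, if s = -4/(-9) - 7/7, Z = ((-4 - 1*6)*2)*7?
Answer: 700/9 ≈ 77.778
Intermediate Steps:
Z = -140 (Z = ((-4 - 6)*2)*7 = -10*2*7 = -20*7 = -140)
s = -5/9 (s = -4*(-⅑) - 7*⅐ = 4/9 - 1 = -5/9 ≈ -0.55556)
s*Z = -5/9*(-140) = 700/9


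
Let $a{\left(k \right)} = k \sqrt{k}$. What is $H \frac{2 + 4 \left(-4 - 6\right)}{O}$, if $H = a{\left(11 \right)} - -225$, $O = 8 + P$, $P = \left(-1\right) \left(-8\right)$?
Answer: $- \frac{4275}{8} - \frac{209 \sqrt{11}}{8} \approx -621.02$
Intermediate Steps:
$P = 8$
$a{\left(k \right)} = k^{\frac{3}{2}}$
$O = 16$ ($O = 8 + 8 = 16$)
$H = 225 + 11 \sqrt{11}$ ($H = 11^{\frac{3}{2}} - -225 = 11 \sqrt{11} + 225 = 225 + 11 \sqrt{11} \approx 261.48$)
$H \frac{2 + 4 \left(-4 - 6\right)}{O} = \left(225 + 11 \sqrt{11}\right) \frac{2 + 4 \left(-4 - 6\right)}{16} = \left(225 + 11 \sqrt{11}\right) \left(2 + 4 \left(-4 - 6\right)\right) \frac{1}{16} = \left(225 + 11 \sqrt{11}\right) \left(2 + 4 \left(-10\right)\right) \frac{1}{16} = \left(225 + 11 \sqrt{11}\right) \left(2 - 40\right) \frac{1}{16} = \left(225 + 11 \sqrt{11}\right) \left(\left(-38\right) \frac{1}{16}\right) = \left(225 + 11 \sqrt{11}\right) \left(- \frac{19}{8}\right) = - \frac{4275}{8} - \frac{209 \sqrt{11}}{8}$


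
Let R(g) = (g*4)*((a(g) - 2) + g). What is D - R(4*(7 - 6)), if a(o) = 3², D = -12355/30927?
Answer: -5455507/30927 ≈ -176.40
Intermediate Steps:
D = -12355/30927 (D = -12355*1/30927 = -12355/30927 ≈ -0.39949)
a(o) = 9
R(g) = 4*g*(7 + g) (R(g) = (g*4)*((9 - 2) + g) = (4*g)*(7 + g) = 4*g*(7 + g))
D - R(4*(7 - 6)) = -12355/30927 - 4*4*(7 - 6)*(7 + 4*(7 - 6)) = -12355/30927 - 4*4*1*(7 + 4*1) = -12355/30927 - 4*4*(7 + 4) = -12355/30927 - 4*4*11 = -12355/30927 - 1*176 = -12355/30927 - 176 = -5455507/30927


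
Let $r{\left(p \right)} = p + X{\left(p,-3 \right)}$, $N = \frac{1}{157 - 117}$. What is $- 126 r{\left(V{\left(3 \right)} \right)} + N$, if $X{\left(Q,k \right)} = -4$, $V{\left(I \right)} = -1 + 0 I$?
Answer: $\frac{25201}{40} \approx 630.03$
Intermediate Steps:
$N = \frac{1}{40} \approx 0.025$
$V{\left(I \right)} = -1$ ($V{\left(I \right)} = -1 + 0 = -1$)
$r{\left(p \right)} = -4 + p$ ($r{\left(p \right)} = p - 4 = -4 + p$)
$- 126 r{\left(V{\left(3 \right)} \right)} + N = - 126 \left(-4 - 1\right) + \frac{1}{40} = \left(-126\right) \left(-5\right) + \frac{1}{40} = 630 + \frac{1}{40} = \frac{25201}{40}$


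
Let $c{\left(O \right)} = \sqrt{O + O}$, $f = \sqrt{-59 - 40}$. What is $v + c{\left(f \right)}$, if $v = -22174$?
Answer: $-22174 + \sqrt{6} \sqrt[4]{11} \sqrt{i} \approx -22171.0 + 3.1543 i$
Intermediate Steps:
$f = 3 i \sqrt{11}$ ($f = \sqrt{-99} = 3 i \sqrt{11} \approx 9.9499 i$)
$c{\left(O \right)} = \sqrt{2} \sqrt{O}$ ($c{\left(O \right)} = \sqrt{2 O} = \sqrt{2} \sqrt{O}$)
$v + c{\left(f \right)} = -22174 + \sqrt{2} \sqrt{3 i \sqrt{11}} = -22174 + \sqrt{2} \sqrt{3} \sqrt[4]{11} \sqrt{i} = -22174 + \sqrt{6} \sqrt[4]{11} \sqrt{i}$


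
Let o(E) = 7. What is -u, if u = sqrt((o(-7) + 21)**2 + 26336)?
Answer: -4*sqrt(1695) ≈ -164.68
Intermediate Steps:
u = 4*sqrt(1695) (u = sqrt((7 + 21)**2 + 26336) = sqrt(28**2 + 26336) = sqrt(784 + 26336) = sqrt(27120) = 4*sqrt(1695) ≈ 164.68)
-u = -4*sqrt(1695)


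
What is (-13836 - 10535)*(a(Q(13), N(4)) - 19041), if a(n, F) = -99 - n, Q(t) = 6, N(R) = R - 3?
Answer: 466607166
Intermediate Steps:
N(R) = -3 + R
(-13836 - 10535)*(a(Q(13), N(4)) - 19041) = (-13836 - 10535)*((-99 - 1*6) - 19041) = -24371*((-99 - 6) - 19041) = -24371*(-105 - 19041) = -24371*(-19146) = 466607166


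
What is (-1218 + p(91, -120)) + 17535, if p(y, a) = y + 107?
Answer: 16515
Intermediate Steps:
p(y, a) = 107 + y
(-1218 + p(91, -120)) + 17535 = (-1218 + (107 + 91)) + 17535 = (-1218 + 198) + 17535 = -1020 + 17535 = 16515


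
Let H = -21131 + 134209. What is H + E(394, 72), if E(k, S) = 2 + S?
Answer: 113152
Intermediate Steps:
H = 113078
H + E(394, 72) = 113078 + (2 + 72) = 113078 + 74 = 113152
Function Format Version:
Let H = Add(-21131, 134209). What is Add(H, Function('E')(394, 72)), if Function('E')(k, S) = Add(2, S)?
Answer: 113152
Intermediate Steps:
H = 113078
Add(H, Function('E')(394, 72)) = Add(113078, Add(2, 72)) = Add(113078, 74) = 113152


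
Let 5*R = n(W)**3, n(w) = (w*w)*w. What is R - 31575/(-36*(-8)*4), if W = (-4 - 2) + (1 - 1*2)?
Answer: -15495837713/1920 ≈ -8.0708e+6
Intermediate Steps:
W = -7 (W = -6 + (1 - 2) = -6 - 1 = -7)
n(w) = w**3 (n(w) = w**2*w = w**3)
R = -40353607/5 (R = ((-7)**3)**3/5 = (1/5)*(-343)**3 = (1/5)*(-40353607) = -40353607/5 ≈ -8.0707e+6)
R - 31575/(-36*(-8)*4) = -40353607/5 - 31575/(-36*(-8)*4) = -40353607/5 - 31575/(288*4) = -40353607/5 - 31575/1152 = -40353607/5 - 31575*1/1152 = -40353607/5 - 10525/384 = -15495837713/1920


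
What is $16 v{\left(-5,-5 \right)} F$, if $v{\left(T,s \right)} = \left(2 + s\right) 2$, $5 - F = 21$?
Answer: $1536$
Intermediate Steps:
$F = -16$ ($F = 5 - 21 = -16$)
$v{\left(T,s \right)} = 4 + 2 s$
$16 v{\left(-5,-5 \right)} F = 16 \left(4 + 2 \left(-5\right)\right) \left(-16\right) = 16 \left(4 - 10\right) \left(-16\right) = 16 \left(-6\right) \left(-16\right) = \left(-96\right) \left(-16\right) = 1536$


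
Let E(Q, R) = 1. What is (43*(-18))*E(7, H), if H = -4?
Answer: -774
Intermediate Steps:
(43*(-18))*E(7, H) = (43*(-18))*1 = -774*1 = -774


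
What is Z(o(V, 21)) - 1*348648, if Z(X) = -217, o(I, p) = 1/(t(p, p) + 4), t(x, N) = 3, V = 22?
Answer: -348865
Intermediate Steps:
o(I, p) = ⅐ (o(I, p) = 1/(3 + 4) = 1/7 = ⅐)
Z(o(V, 21)) - 1*348648 = -217 - 1*348648 = -217 - 348648 = -348865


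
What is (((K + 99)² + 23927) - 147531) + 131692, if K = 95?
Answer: 45724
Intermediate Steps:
(((K + 99)² + 23927) - 147531) + 131692 = (((95 + 99)² + 23927) - 147531) + 131692 = ((194² + 23927) - 147531) + 131692 = ((37636 + 23927) - 147531) + 131692 = (61563 - 147531) + 131692 = -85968 + 131692 = 45724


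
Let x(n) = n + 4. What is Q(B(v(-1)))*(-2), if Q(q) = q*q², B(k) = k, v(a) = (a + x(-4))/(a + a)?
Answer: -¼ ≈ -0.25000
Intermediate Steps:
x(n) = 4 + n
v(a) = ½ (v(a) = (a + (4 - 4))/(a + a) = (a + 0)/((2*a)) = a*(1/(2*a)) = ½)
Q(q) = q³
Q(B(v(-1)))*(-2) = (½)³*(-2) = (⅛)*(-2) = -¼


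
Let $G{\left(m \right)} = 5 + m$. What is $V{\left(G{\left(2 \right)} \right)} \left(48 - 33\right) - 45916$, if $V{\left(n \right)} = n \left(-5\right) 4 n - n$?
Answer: $-60721$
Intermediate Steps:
$V{\left(n \right)} = - n - 20 n^{2}$ ($V{\left(n \right)} = - 5 n 4 n - n = - 20 n n - n = - 20 n^{2} - n = - n - 20 n^{2}$)
$V{\left(G{\left(2 \right)} \right)} \left(48 - 33\right) - 45916 = - \left(5 + 2\right) \left(1 + 20 \left(5 + 2\right)\right) \left(48 - 33\right) - 45916 = \left(-1\right) 7 \left(1 + 20 \cdot 7\right) 15 - 45916 = \left(-1\right) 7 \left(1 + 140\right) 15 - 45916 = \left(-1\right) 7 \cdot 141 \cdot 15 - 45916 = \left(-987\right) 15 - 45916 = -14805 - 45916 = -60721$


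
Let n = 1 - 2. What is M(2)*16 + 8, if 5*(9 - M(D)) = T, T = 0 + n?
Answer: 776/5 ≈ 155.20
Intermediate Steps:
n = -1
T = -1 (T = 0 - 1 = -1)
M(D) = 46/5 (M(D) = 9 - ⅕*(-1) = 9 + ⅕ = 46/5)
M(2)*16 + 8 = (46/5)*16 + 8 = 736/5 + 8 = 776/5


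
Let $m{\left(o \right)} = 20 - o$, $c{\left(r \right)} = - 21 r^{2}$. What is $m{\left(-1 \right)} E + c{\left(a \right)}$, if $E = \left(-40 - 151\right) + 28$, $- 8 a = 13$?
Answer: $- \frac{222621}{64} \approx -3478.5$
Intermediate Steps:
$a = - \frac{13}{8}$ ($a = \left(- \frac{1}{8}\right) 13 = - \frac{13}{8} \approx -1.625$)
$E = -163$ ($E = -191 + 28 = -163$)
$m{\left(-1 \right)} E + c{\left(a \right)} = \left(20 - -1\right) \left(-163\right) - 21 \left(- \frac{13}{8}\right)^{2} = \left(20 + 1\right) \left(-163\right) - \frac{3549}{64} = 21 \left(-163\right) - \frac{3549}{64} = -3423 - \frac{3549}{64} = - \frac{222621}{64}$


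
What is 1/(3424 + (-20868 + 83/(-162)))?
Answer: -162/2826011 ≈ -5.7325e-5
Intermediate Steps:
1/(3424 + (-20868 + 83/(-162))) = 1/(3424 + (-20868 - 1/162*83)) = 1/(3424 + (-20868 - 83/162)) = 1/(3424 - 3380699/162) = 1/(-2826011/162) = -162/2826011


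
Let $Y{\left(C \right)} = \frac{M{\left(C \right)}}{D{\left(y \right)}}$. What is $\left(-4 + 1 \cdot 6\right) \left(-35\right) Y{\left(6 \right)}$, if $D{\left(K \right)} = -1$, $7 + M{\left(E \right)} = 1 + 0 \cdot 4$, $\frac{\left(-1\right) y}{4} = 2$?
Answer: $-420$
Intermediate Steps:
$y = -8$ ($y = \left(-4\right) 2 = -8$)
$M{\left(E \right)} = -6$ ($M{\left(E \right)} = -7 + \left(1 + 0 \cdot 4\right) = -7 + \left(1 + 0\right) = -7 + 1 = -6$)
$Y{\left(C \right)} = 6$ ($Y{\left(C \right)} = - \frac{6}{-1} = \left(-6\right) \left(-1\right) = 6$)
$\left(-4 + 1 \cdot 6\right) \left(-35\right) Y{\left(6 \right)} = \left(-4 + 1 \cdot 6\right) \left(-35\right) 6 = \left(-4 + 6\right) \left(-35\right) 6 = 2 \left(-35\right) 6 = \left(-70\right) 6 = -420$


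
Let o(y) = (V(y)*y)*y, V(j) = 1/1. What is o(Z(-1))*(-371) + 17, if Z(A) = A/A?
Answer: -354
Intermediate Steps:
V(j) = 1
Z(A) = 1
o(y) = y² (o(y) = (1*y)*y = y*y = y²)
o(Z(-1))*(-371) + 17 = 1²*(-371) + 17 = 1*(-371) + 17 = -371 + 17 = -354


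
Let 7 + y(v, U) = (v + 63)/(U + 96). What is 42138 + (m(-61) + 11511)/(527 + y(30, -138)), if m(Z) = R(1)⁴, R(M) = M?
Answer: 305619530/7249 ≈ 42160.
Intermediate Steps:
y(v, U) = -7 + (63 + v)/(96 + U) (y(v, U) = -7 + (v + 63)/(U + 96) = -7 + (63 + v)/(96 + U))
m(Z) = 1 (m(Z) = 1⁴ = 1)
42138 + (m(-61) + 11511)/(527 + y(30, -138)) = 42138 + (1 + 11511)/(527 + (-609 + 30 - 7*(-138))/(96 - 138)) = 42138 + 11512/(527 + (-609 + 30 + 966)/(-42)) = 42138 + 11512/(527 - 1/42*387) = 42138 + 11512/(527 - 129/14) = 42138 + 11512/(7249/14) = 42138 + 11512*(14/7249) = 42138 + 161168/7249 = 305619530/7249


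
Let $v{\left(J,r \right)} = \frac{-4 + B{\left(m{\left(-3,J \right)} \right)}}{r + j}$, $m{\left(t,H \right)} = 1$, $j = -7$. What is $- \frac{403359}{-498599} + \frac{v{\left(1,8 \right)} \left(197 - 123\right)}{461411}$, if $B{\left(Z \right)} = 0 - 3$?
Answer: $\frac{185856005267}{230059063189} \approx 0.80786$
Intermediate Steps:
$B{\left(Z \right)} = -3$ ($B{\left(Z \right)} = 0 - 3 = -3$)
$v{\left(J,r \right)} = - \frac{7}{-7 + r}$ ($v{\left(J,r \right)} = \frac{-4 - 3}{r - 7} = - \frac{7}{-7 + r}$)
$- \frac{403359}{-498599} + \frac{v{\left(1,8 \right)} \left(197 - 123\right)}{461411} = - \frac{403359}{-498599} + \frac{- \frac{7}{-7 + 8} \left(197 - 123\right)}{461411} = \left(-403359\right) \left(- \frac{1}{498599}\right) + - \frac{7}{1} \cdot 74 \cdot \frac{1}{461411} = \frac{403359}{498599} + \left(-7\right) 1 \cdot 74 \cdot \frac{1}{461411} = \frac{403359}{498599} + \left(-7\right) 74 \cdot \frac{1}{461411} = \frac{403359}{498599} - \frac{518}{461411} = \frac{185856005267}{230059063189}$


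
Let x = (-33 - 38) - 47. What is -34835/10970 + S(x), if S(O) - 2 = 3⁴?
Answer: 175135/2194 ≈ 79.824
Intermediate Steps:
x = -118 (x = -71 - 47 = -118)
S(O) = 83 (S(O) = 2 + 3⁴ = 2 + 81 = 83)
-34835/10970 + S(x) = -34835/10970 + 83 = -34835*1/10970 + 83 = -6967/2194 + 83 = 175135/2194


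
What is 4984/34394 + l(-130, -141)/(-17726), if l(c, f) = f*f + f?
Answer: -147647794/152417011 ≈ -0.96871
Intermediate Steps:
l(c, f) = f + f² (l(c, f) = f² + f = f + f²)
4984/34394 + l(-130, -141)/(-17726) = 4984/34394 - 141*(1 - 141)/(-17726) = 4984*(1/34394) - 141*(-140)*(-1/17726) = 2492/17197 + 19740*(-1/17726) = 2492/17197 - 9870/8863 = -147647794/152417011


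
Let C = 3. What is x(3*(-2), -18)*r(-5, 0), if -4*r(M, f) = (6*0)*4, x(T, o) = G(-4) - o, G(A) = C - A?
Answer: 0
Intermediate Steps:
G(A) = 3 - A
x(T, o) = 7 - o (x(T, o) = (3 - 1*(-4)) - o = (3 + 4) - o = 7 - o)
r(M, f) = 0 (r(M, f) = -6*0*4/4 = -0*4 = -¼*0 = 0)
x(3*(-2), -18)*r(-5, 0) = (7 - 1*(-18))*0 = (7 + 18)*0 = 25*0 = 0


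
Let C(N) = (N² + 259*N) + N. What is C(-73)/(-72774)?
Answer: 13651/72774 ≈ 0.18758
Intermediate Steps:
C(N) = N² + 260*N
C(-73)/(-72774) = -73*(260 - 73)/(-72774) = -73*187*(-1/72774) = -13651*(-1/72774) = 13651/72774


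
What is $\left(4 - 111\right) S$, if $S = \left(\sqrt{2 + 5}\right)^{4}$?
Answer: $-5243$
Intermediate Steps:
$S = 49$ ($S = \left(\sqrt{7}\right)^{4} = 49$)
$\left(4 - 111\right) S = \left(4 - 111\right) 49 = \left(-107\right) 49 = -5243$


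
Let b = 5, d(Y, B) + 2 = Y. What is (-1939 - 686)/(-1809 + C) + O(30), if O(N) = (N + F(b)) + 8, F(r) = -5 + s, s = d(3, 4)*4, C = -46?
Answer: 2036/53 ≈ 38.415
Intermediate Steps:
d(Y, B) = -2 + Y
s = 4 (s = (-2 + 3)*4 = 1*4 = 4)
F(r) = -1 (F(r) = -5 + 4 = -1)
O(N) = 7 + N (O(N) = (N - 1) + 8 = (-1 + N) + 8 = 7 + N)
(-1939 - 686)/(-1809 + C) + O(30) = (-1939 - 686)/(-1809 - 46) + (7 + 30) = -2625/(-1855) + 37 = -2625*(-1/1855) + 37 = 75/53 + 37 = 2036/53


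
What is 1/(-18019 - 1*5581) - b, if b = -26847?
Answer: 633589199/23600 ≈ 26847.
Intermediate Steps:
1/(-18019 - 1*5581) - b = 1/(-18019 - 1*5581) - 1*(-26847) = 1/(-18019 - 5581) + 26847 = 1/(-23600) + 26847 = -1/23600 + 26847 = 633589199/23600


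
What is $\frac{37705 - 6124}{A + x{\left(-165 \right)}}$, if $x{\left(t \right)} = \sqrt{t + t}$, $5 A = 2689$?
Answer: $\frac{424606545}{7238971} - \frac{789525 i \sqrt{330}}{7238971} \approx 58.656 - 1.9813 i$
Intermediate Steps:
$A = \frac{2689}{5}$ ($A = \frac{1}{5} \cdot 2689 = \frac{2689}{5} \approx 537.8$)
$x{\left(t \right)} = \sqrt{2} \sqrt{t}$ ($x{\left(t \right)} = \sqrt{2 t} = \sqrt{2} \sqrt{t}$)
$\frac{37705 - 6124}{A + x{\left(-165 \right)}} = \frac{37705 - 6124}{\frac{2689}{5} + \sqrt{2} \sqrt{-165}} = \frac{31581}{\frac{2689}{5} + \sqrt{2} i \sqrt{165}} = \frac{31581}{\frac{2689}{5} + i \sqrt{330}}$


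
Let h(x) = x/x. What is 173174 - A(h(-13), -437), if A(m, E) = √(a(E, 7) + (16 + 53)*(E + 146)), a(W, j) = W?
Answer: 173174 - 2*I*√5129 ≈ 1.7317e+5 - 143.23*I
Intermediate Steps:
h(x) = 1
A(m, E) = √(10074 + 70*E) (A(m, E) = √(E + (16 + 53)*(E + 146)) = √(E + 69*(146 + E)) = √(E + (10074 + 69*E)) = √(10074 + 70*E))
173174 - A(h(-13), -437) = 173174 - √(10074 + 70*(-437)) = 173174 - √(10074 - 30590) = 173174 - √(-20516) = 173174 - 2*I*√5129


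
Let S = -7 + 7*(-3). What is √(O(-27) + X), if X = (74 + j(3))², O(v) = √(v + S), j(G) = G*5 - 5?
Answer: √(7056 + I*√55) ≈ 84.0 + 0.0441*I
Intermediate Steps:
S = -28 (S = -7 - 21 = -28)
j(G) = -5 + 5*G (j(G) = 5*G - 5 = -5 + 5*G)
O(v) = √(-28 + v) (O(v) = √(v - 28) = √(-28 + v))
X = 7056 (X = (74 + (-5 + 5*3))² = (74 + (-5 + 15))² = (74 + 10)² = 84² = 7056)
√(O(-27) + X) = √(√(-28 - 27) + 7056) = √(√(-55) + 7056) = √(I*√55 + 7056) = √(7056 + I*√55)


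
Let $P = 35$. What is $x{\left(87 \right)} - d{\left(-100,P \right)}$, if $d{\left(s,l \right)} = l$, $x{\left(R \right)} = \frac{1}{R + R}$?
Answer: $- \frac{6089}{174} \approx -34.994$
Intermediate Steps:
$x{\left(R \right)} = \frac{1}{2 R}$
$x{\left(87 \right)} - d{\left(-100,P \right)} = \frac{1}{2 \cdot 87} - 35 = \frac{1}{2} \cdot \frac{1}{87} - 35 = \frac{1}{174} - 35 = - \frac{6089}{174}$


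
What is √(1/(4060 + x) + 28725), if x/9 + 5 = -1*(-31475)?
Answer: √2370833504559790/287290 ≈ 169.48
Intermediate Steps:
x = 283230 (x = -45 + 9*(-1*(-31475)) = -45 + 9*31475 = -45 + 283275 = 283230)
√(1/(4060 + x) + 28725) = √(1/(4060 + 283230) + 28725) = √(1/287290 + 28725) = √(8252405251/287290) = √2370833504559790/287290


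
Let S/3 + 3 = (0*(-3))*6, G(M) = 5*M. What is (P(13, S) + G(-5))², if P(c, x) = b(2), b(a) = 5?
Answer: 400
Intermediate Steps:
S = -9 (S = -9 + 3*((0*(-3))*6) = -9 + 3*(0*6) = -9 + 3*0 = -9 + 0 = -9)
P(c, x) = 5
(P(13, S) + G(-5))² = (5 + 5*(-5))² = (5 - 25)² = (-20)² = 400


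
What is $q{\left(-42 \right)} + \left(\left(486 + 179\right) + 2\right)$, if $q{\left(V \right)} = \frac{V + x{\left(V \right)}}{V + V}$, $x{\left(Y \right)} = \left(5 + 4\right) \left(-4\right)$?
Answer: $\frac{9351}{14} \approx 667.93$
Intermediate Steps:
$x{\left(Y \right)} = -36$ ($x{\left(Y \right)} = 9 \left(-4\right) = -36$)
$q{\left(V \right)} = \frac{-36 + V}{2 V}$ ($q{\left(V \right)} = \frac{V - 36}{V + V} = \frac{-36 + V}{2 V}$)
$q{\left(-42 \right)} + \left(\left(486 + 179\right) + 2\right) = \frac{-36 - 42}{2 \left(-42\right)} + \left(\left(486 + 179\right) + 2\right) = \frac{1}{2} \left(- \frac{1}{42}\right) \left(-78\right) + \left(665 + 2\right) = \frac{13}{14} + 667 = \frac{9351}{14}$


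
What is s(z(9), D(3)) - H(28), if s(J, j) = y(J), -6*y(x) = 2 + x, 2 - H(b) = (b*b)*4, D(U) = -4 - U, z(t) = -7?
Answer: 18809/6 ≈ 3134.8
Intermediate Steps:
H(b) = 2 - 4*b² (H(b) = 2 - b*b*4 = 2 - b²*4 = 2 - 4*b²)
y(x) = -⅓ - x/6 (y(x) = -(2 + x)/6 = -⅓ - x/6)
s(J, j) = -⅓ - J/6
s(z(9), D(3)) - H(28) = (-⅓ - ⅙*(-7)) - (2 - 4*28²) = (-⅓ + 7/6) - (2 - 4*784) = ⅚ - (2 - 3136) = ⅚ - 1*(-3134) = ⅚ + 3134 = 18809/6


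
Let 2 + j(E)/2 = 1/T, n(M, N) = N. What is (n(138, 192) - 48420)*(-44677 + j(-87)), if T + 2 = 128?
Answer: 45252364552/21 ≈ 2.1549e+9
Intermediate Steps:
T = 126 (T = -2 + 128 = 126)
j(E) = -251/63 (j(E) = -4 + 2/126 = -4 + 2*(1/126) = -4 + 1/63 = -251/63)
(n(138, 192) - 48420)*(-44677 + j(-87)) = (192 - 48420)*(-44677 - 251/63) = -48228*(-2814902/63) = 45252364552/21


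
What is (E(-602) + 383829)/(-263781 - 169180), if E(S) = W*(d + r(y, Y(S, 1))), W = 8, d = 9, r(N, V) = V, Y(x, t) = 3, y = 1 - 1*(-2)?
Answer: -383925/432961 ≈ -0.88674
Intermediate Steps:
y = 3 (y = 1 + 2 = 3)
E(S) = 96 (E(S) = 8*(9 + 3) = 8*12 = 96)
(E(-602) + 383829)/(-263781 - 169180) = (96 + 383829)/(-263781 - 169180) = 383925/(-432961) = 383925*(-1/432961) = -383925/432961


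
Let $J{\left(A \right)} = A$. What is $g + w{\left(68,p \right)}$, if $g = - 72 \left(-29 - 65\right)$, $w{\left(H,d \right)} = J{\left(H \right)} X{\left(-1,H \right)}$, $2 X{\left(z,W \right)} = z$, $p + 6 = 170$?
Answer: $6734$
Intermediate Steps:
$p = 164$ ($p = -6 + 170 = 164$)
$X{\left(z,W \right)} = \frac{z}{2}$
$w{\left(H,d \right)} = - \frac{H}{2}$ ($w{\left(H,d \right)} = H \frac{1}{2} \left(-1\right) = H \left(- \frac{1}{2}\right) = - \frac{H}{2}$)
$g = 6768$ ($g = \left(-72\right) \left(-94\right) = 6768$)
$g + w{\left(68,p \right)} = 6768 - 34 = 6734$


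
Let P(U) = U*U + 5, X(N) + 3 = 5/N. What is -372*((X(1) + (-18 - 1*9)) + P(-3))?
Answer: 4092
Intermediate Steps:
X(N) = -3 + 5/N
P(U) = 5 + U² (P(U) = U² + 5 = 5 + U²)
-372*((X(1) + (-18 - 1*9)) + P(-3)) = -372*(((-3 + 5/1) + (-18 - 1*9)) + (5 + (-3)²)) = -372*(((-3 + 5*1) + (-18 - 9)) + (5 + 9)) = -372*(((-3 + 5) - 27) + 14) = -372*((2 - 27) + 14) = -372*(-25 + 14) = -372*(-11) = 4092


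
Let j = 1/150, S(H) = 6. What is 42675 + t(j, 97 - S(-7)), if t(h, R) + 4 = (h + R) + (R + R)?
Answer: 6441601/150 ≈ 42944.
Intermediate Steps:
j = 1/150 ≈ 0.0066667
t(h, R) = -4 + h + 3*R (t(h, R) = -4 + ((h + R) + (R + R)) = -4 + ((R + h) + 2*R) = -4 + (h + 3*R) = -4 + h + 3*R)
42675 + t(j, 97 - S(-7)) = 42675 + (-4 + 1/150 + 3*(97 - 1*6)) = 42675 + (-4 + 1/150 + 3*(97 - 6)) = 42675 + (-4 + 1/150 + 3*91) = 42675 + (-4 + 1/150 + 273) = 42675 + 40351/150 = 6441601/150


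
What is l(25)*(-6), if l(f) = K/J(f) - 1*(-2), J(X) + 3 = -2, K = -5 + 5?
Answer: -12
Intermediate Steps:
K = 0
J(X) = -5 (J(X) = -3 - 2 = -5)
l(f) = 2 (l(f) = 0/(-5) - 1*(-2) = 0*(-⅕) + 2 = 0 + 2 = 2)
l(25)*(-6) = 2*(-6) = -12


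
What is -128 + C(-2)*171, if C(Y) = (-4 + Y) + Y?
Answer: -1496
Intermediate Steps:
C(Y) = -4 + 2*Y
-128 + C(-2)*171 = -128 + (-4 + 2*(-2))*171 = -128 + (-4 - 4)*171 = -128 - 8*171 = -128 - 1368 = -1496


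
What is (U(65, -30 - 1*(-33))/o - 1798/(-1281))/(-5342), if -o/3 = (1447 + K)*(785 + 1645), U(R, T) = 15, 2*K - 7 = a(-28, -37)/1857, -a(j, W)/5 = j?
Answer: -261531455849/995377217632938 ≈ -0.00026275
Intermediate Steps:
a(j, W) = -5*j
K = 13139/3714 (K = 7/2 + (-5*(-28)/1857)/2 = 7/2 + (140*(1/1857))/2 = 7/2 + (½)*(140/1857) = 7/2 + 70/1857 = 13139/3714 ≈ 3.5377)
o = -6545565855/619 (o = -3*(1447 + 13139/3714)*(785 + 1645) = -5387297*2430/1238 = -3*2181855285/619 = -6545565855/619 ≈ -1.0574e+7)
(U(65, -30 - 1*(-33))/o - 1798/(-1281))/(-5342) = (15/(-6545565855/619) - 1798/(-1281))/(-5342) = (15*(-619/6545565855) - 1798*(-1/1281))*(-1/5342) = (-619/436371057 + 1798/1281)*(-1/5342) = (261531455849/186330441339)*(-1/5342) = -261531455849/995377217632938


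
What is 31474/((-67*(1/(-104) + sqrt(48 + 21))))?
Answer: -3273296/50002301 - 340422784*sqrt(69)/50002301 ≈ -56.618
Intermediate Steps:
31474/((-67*(1/(-104) + sqrt(48 + 21)))) = 31474/((-67*(-1/104 + sqrt(69)))) = 31474/(67/104 - 67*sqrt(69))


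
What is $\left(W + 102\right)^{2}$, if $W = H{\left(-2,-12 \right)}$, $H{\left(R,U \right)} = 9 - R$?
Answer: $12769$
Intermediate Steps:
$W = 11$ ($W = 9 - -2 = 9 + 2 = 11$)
$\left(W + 102\right)^{2} = \left(11 + 102\right)^{2} = 113^{2} = 12769$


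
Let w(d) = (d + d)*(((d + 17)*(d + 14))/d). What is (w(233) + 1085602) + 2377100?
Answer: 3586202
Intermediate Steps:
w(d) = 2*(14 + d)*(17 + d) (w(d) = (2*d)*(((17 + d)*(14 + d))/d) = (2*d)*(((14 + d)*(17 + d))/d) = (2*d)*((14 + d)*(17 + d)/d) = 2*(14 + d)*(17 + d))
(w(233) + 1085602) + 2377100 = ((476 + 2*233² + 62*233) + 1085602) + 2377100 = ((476 + 2*54289 + 14446) + 1085602) + 2377100 = ((476 + 108578 + 14446) + 1085602) + 2377100 = (123500 + 1085602) + 2377100 = 1209102 + 2377100 = 3586202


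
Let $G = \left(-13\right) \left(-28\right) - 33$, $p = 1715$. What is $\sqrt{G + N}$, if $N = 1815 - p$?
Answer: $\sqrt{431} \approx 20.761$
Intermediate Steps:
$G = 331$ ($G = 364 - 33 = 331$)
$N = 100$ ($N = 1815 - 1715 = 100$)
$\sqrt{G + N} = \sqrt{331 + 100} = \sqrt{431}$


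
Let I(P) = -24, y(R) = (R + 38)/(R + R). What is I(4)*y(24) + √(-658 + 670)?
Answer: -31 + 2*√3 ≈ -27.536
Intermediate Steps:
y(R) = (38 + R)/(2*R) (y(R) = (38 + R)/((2*R)) = (38 + R)*(1/(2*R)) = (38 + R)/(2*R))
I(4)*y(24) + √(-658 + 670) = -12*(38 + 24)/24 + √(-658 + 670) = -12*62/24 + √12 = -24*31/24 + 2*√3 = -31 + 2*√3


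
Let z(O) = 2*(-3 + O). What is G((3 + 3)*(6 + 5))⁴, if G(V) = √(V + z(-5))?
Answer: 2500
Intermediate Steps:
z(O) = -6 + 2*O
G(V) = √(-16 + V) (G(V) = √(V + (-6 + 2*(-5))) = √(V + (-6 - 10)) = √(V - 16) = √(-16 + V))
G((3 + 3)*(6 + 5))⁴ = (√(-16 + (3 + 3)*(6 + 5)))⁴ = (√(-16 + 6*11))⁴ = (√(-16 + 66))⁴ = (√50)⁴ = (5*√2)⁴ = 2500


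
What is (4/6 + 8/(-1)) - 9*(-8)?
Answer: 194/3 ≈ 64.667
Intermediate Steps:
(4/6 + 8/(-1)) - 9*(-8) = (4*(1/6) + 8*(-1)) + 72 = (2/3 - 8) + 72 = -22/3 + 72 = 194/3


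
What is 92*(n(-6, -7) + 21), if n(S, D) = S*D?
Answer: 5796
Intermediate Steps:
n(S, D) = D*S
92*(n(-6, -7) + 21) = 92*(-7*(-6) + 21) = 92*(42 + 21) = 92*63 = 5796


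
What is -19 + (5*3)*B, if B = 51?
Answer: 746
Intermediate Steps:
-19 + (5*3)*B = -19 + (5*3)*51 = -19 + 15*51 = -19 + 765 = 746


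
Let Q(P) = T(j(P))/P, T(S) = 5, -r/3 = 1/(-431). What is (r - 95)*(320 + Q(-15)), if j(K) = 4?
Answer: -39263378/1293 ≈ -30366.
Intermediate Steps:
r = 3/431 (r = -3/(-431) = -3*(-1/431) = 3/431 ≈ 0.0069606)
Q(P) = 5/P
(r - 95)*(320 + Q(-15)) = (3/431 - 95)*(320 + 5/(-15)) = -40942*(320 + 5*(-1/15))/431 = -40942*(320 - 1/3)/431 = -40942/431*959/3 = -39263378/1293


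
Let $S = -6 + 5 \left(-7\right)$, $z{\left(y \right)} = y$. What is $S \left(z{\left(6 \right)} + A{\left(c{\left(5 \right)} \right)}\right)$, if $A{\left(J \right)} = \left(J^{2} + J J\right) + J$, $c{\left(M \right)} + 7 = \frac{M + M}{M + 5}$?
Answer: $-2952$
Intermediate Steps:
$c{\left(M \right)} = -7 + \frac{2 M}{5 + M}$ ($c{\left(M \right)} = -7 + \frac{M + M}{M + 5} = -7 + \frac{2 M}{5 + M}$)
$S = -41$ ($S = -6 - 35 = -41$)
$A{\left(J \right)} = J + 2 J^{2}$ ($A{\left(J \right)} = \left(J^{2} + J^{2}\right) + J = 2 J^{2} + J = J + 2 J^{2}$)
$S \left(z{\left(6 \right)} + A{\left(c{\left(5 \right)} \right)}\right) = - 41 \left(6 + \frac{5 \left(-7 - 5\right)}{5 + 5} \left(1 + 2 \frac{5 \left(-7 - 5\right)}{5 + 5}\right)\right) = - 41 \left(6 + \frac{5 \left(-7 - 5\right)}{10} \left(1 + 2 \frac{5 \left(-7 - 5\right)}{10}\right)\right) = - 41 \left(6 + 5 \cdot \frac{1}{10} \left(-12\right) \left(1 + 2 \cdot 5 \cdot \frac{1}{10} \left(-12\right)\right)\right) = - 41 \left(6 - 6 \left(1 + 2 \left(-6\right)\right)\right) = - 41 \left(6 - 6 \left(1 - 12\right)\right) = - 41 \left(6 - -66\right) = - 41 \left(6 + 66\right) = \left(-41\right) 72 = -2952$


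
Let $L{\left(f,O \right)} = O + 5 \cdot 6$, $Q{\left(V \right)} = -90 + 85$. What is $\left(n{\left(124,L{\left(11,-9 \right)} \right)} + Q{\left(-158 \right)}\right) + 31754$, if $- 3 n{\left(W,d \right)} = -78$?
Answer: $31775$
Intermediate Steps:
$Q{\left(V \right)} = -5$
$L{\left(f,O \right)} = 30 + O$ ($L{\left(f,O \right)} = O + 30 = 30 + O$)
$n{\left(W,d \right)} = 26$ ($n{\left(W,d \right)} = \left(- \frac{1}{3}\right) \left(-78\right) = 26$)
$\left(n{\left(124,L{\left(11,-9 \right)} \right)} + Q{\left(-158 \right)}\right) + 31754 = \left(26 - 5\right) + 31754 = 21 + 31754 = 31775$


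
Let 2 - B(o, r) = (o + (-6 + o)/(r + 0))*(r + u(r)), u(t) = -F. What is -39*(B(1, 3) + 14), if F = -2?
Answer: -754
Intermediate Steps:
u(t) = 2 (u(t) = -1*(-2) = 2)
B(o, r) = 2 - (2 + r)*(o + (-6 + o)/r) (B(o, r) = 2 - (o + (-6 + o)/(r + 0))*(r + 2) = 2 - (o + (-6 + o)/r)*(2 + r) = 2 - (2 + r)*(o + (-6 + o)/r))
-39*(B(1, 3) + 14) = -39*((12 - 2*1 - 1*3*(-8 + 3*1 + 1*3))/3 + 14) = -39*((12 - 2 - 1*3*(-8 + 3 + 3))/3 + 14) = -39*((12 - 2 - 1*3*(-2))/3 + 14) = -39*((12 - 2 + 6)/3 + 14) = -39*((1/3)*16 + 14) = -39*(16/3 + 14) = -39*58/3 = -754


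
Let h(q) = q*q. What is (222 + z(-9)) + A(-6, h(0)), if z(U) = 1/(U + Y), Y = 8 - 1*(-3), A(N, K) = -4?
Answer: 437/2 ≈ 218.50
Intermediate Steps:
h(q) = q²
Y = 11 (Y = 8 + 3 = 11)
z(U) = 1/(11 + U) (z(U) = 1/(U + 11) = 1/(11 + U))
(222 + z(-9)) + A(-6, h(0)) = (222 + 1/(11 - 9)) - 4 = (222 + 1/2) - 4 = (222 + ½) - 4 = 445/2 - 4 = 437/2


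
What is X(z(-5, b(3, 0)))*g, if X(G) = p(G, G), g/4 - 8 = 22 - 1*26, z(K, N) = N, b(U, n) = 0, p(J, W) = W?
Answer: 0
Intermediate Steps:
g = 16 (g = 32 + 4*(22 - 1*26) = 32 + 4*(22 - 26) = 32 + 4*(-4) = 32 - 16 = 16)
X(G) = G
X(z(-5, b(3, 0)))*g = 0*16 = 0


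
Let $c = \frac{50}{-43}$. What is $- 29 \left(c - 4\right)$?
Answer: $\frac{6438}{43} \approx 149.72$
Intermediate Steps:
$c = - \frac{50}{43}$ ($c = 50 \left(- \frac{1}{43}\right) = - \frac{50}{43} \approx -1.1628$)
$- 29 \left(c - 4\right) = - 29 \left(- \frac{50}{43} - 4\right) = \left(-29\right) \left(- \frac{222}{43}\right) = \frac{6438}{43}$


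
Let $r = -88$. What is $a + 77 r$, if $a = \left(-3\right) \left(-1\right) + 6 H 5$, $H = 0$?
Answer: $-6773$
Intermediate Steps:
$a = 3$ ($a = \left(-3\right) \left(-1\right) + 6 \cdot 0 \cdot 5 = 3 + 0 \cdot 5 = 3 + 0 = 3$)
$a + 77 r = 3 + 77 \left(-88\right) = 3 - 6776 = -6773$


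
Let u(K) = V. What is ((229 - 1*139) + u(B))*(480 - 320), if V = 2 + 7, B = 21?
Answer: 15840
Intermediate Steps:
V = 9
u(K) = 9
((229 - 1*139) + u(B))*(480 - 320) = ((229 - 1*139) + 9)*(480 - 320) = ((229 - 139) + 9)*160 = (90 + 9)*160 = 99*160 = 15840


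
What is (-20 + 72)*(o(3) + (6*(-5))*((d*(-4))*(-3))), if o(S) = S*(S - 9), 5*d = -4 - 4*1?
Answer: 29016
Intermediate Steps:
d = -8/5 (d = (-4 - 4*1)/5 = (-4 - 4)/5 = (⅕)*(-8) = -8/5 ≈ -1.6000)
o(S) = S*(-9 + S)
(-20 + 72)*(o(3) + (6*(-5))*((d*(-4))*(-3))) = (-20 + 72)*(3*(-9 + 3) + (6*(-5))*(-8/5*(-4)*(-3))) = 52*(3*(-6) - 192*(-3)) = 52*(-18 - 30*(-96/5)) = 52*(-18 + 576) = 52*558 = 29016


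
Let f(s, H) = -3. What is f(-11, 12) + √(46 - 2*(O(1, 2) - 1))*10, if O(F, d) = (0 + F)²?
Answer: -3 + 10*√46 ≈ 64.823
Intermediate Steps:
O(F, d) = F²
f(-11, 12) + √(46 - 2*(O(1, 2) - 1))*10 = -3 + √(46 - 2*(1² - 1))*10 = -3 + √(46 - 2*(1 - 1))*10 = -3 + √(46 - 2*0)*10 = -3 + √(46 + 0)*10 = -3 + √46*10 = -3 + 10*√46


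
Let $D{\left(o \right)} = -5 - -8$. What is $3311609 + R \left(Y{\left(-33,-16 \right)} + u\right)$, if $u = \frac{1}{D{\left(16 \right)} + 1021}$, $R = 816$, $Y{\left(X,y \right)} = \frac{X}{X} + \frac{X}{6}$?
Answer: $\frac{211708019}{64} \approx 3.3079 \cdot 10^{6}$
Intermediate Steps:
$D{\left(o \right)} = 3$ ($D{\left(o \right)} = -5 + 8 = 3$)
$Y{\left(X,y \right)} = 1 + \frac{X}{6}$ ($Y{\left(X,y \right)} = 1 + X \frac{1}{6} = 1 + \frac{X}{6}$)
$u = \frac{1}{1024}$ ($u = \frac{1}{3 + 1021} = \frac{1}{1024} \approx 0.00097656$)
$3311609 + R \left(Y{\left(-33,-16 \right)} + u\right) = 3311609 + 816 \left(\left(1 + \frac{1}{6} \left(-33\right)\right) + \frac{1}{1024}\right) = 3311609 + 816 \left(\left(1 - \frac{11}{2}\right) + \frac{1}{1024}\right) = 3311609 + 816 \left(- \frac{9}{2} + \frac{1}{1024}\right) = 3311609 + 816 \left(- \frac{4607}{1024}\right) = 3311609 - \frac{234957}{64} = \frac{211708019}{64}$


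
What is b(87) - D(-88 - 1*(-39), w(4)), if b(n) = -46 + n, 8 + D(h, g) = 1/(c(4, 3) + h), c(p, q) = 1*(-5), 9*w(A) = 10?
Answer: 2647/54 ≈ 49.018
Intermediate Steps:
w(A) = 10/9 (w(A) = (⅑)*10 = 10/9)
c(p, q) = -5
D(h, g) = -8 + 1/(-5 + h)
b(87) - D(-88 - 1*(-39), w(4)) = (-46 + 87) - (41 - 8*(-88 - 1*(-39)))/(-5 + (-88 - 1*(-39))) = 41 - (41 - 8*(-88 + 39))/(-5 + (-88 + 39)) = 41 - (41 - 8*(-49))/(-5 - 49) = 41 - (41 + 392)/(-54) = 41 - (-1)*433/54 = 41 - 1*(-433/54) = 41 + 433/54 = 2647/54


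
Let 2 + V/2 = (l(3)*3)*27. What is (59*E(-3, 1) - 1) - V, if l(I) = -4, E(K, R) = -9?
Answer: 120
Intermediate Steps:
V = -652 (V = -4 + 2*(-4*3*27) = -4 + 2*(-12*27) = -4 + 2*(-324) = -4 - 648 = -652)
(59*E(-3, 1) - 1) - V = (59*(-9) - 1) - 1*(-652) = (-531 - 1) + 652 = -532 + 652 = 120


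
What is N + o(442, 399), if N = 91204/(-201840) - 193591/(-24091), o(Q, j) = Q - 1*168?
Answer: 342302432609/1215631860 ≈ 281.58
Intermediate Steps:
o(Q, j) = -168 + Q (o(Q, j) = Q - 168 = -168 + Q)
N = 9219302969/1215631860 (N = 91204*(-1/201840) - 193591*(-1/24091) = -22801/50460 + 193591/24091 = 9219302969/1215631860 ≈ 7.5840)
N + o(442, 399) = 9219302969/1215631860 + (-168 + 442) = 9219302969/1215631860 + 274 = 342302432609/1215631860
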